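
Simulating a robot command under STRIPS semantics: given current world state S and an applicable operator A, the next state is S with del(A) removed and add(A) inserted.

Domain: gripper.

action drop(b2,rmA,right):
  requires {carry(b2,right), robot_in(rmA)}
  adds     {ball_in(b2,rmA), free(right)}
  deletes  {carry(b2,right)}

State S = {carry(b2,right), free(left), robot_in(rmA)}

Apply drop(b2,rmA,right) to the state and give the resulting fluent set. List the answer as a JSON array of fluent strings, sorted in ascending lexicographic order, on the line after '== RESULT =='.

Compute (S \ del) ∪ add:
  pre ⊆ S: {carry(b2,right), robot_in(rmA)} ⊆ S  — applicable
  S \ del = {free(left), robot_in(rmA)}
  ∪ add   = {ball_in(b2,rmA), free(left), free(right), robot_in(rmA)}

== RESULT ==
["ball_in(b2,rmA)", "free(left)", "free(right)", "robot_in(rmA)"]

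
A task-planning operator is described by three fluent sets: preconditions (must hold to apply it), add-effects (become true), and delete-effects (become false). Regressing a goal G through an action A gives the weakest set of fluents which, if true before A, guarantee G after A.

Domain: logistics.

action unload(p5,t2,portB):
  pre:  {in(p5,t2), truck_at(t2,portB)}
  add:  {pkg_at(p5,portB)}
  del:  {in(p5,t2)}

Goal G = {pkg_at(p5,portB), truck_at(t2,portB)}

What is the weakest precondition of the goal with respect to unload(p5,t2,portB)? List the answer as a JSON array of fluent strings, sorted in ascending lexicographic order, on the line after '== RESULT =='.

Compute (G \ add) ∪ pre:
  G ∩ del = {}  (empty — regression defined)
  G \ add = {pkg_at(p5,portB), truck_at(t2,portB)} \ {pkg_at(p5,portB)} = {truck_at(t2,portB)}
  ∪ pre   = {truck_at(t2,portB)} ∪ {in(p5,t2), truck_at(t2,portB)}
          = {in(p5,t2), truck_at(t2,portB)}

== RESULT ==
["in(p5,t2)", "truck_at(t2,portB)"]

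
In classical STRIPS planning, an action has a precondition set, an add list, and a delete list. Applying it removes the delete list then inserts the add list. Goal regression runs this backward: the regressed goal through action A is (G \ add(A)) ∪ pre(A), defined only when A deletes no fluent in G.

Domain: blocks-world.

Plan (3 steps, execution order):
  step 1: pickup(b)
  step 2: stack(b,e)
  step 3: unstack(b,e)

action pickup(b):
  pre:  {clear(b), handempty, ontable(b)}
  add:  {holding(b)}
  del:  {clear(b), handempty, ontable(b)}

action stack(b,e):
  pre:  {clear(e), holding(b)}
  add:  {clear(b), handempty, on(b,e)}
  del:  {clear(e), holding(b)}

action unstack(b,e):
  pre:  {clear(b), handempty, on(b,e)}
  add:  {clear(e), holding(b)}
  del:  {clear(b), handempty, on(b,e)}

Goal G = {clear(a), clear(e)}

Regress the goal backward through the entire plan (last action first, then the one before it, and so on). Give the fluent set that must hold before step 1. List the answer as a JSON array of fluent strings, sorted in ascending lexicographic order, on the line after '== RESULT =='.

Work backward from the goal:
  through step 3 (unstack(b,e)): drop {clear(e)}, keep {clear(a)}, require {clear(b), handempty, on(b,e)}
    → {clear(a), clear(b), handempty, on(b,e)}
  through step 2 (stack(b,e)): drop {clear(b), handempty, on(b,e)}, keep {clear(a)}, require {clear(e), holding(b)}
    → {clear(a), clear(e), holding(b)}
  through step 1 (pickup(b)): drop {holding(b)}, keep {clear(a), clear(e)}, require {clear(b), handempty, ontable(b)}
    → {clear(a), clear(b), clear(e), handempty, ontable(b)}

== RESULT ==
["clear(a)", "clear(b)", "clear(e)", "handempty", "ontable(b)"]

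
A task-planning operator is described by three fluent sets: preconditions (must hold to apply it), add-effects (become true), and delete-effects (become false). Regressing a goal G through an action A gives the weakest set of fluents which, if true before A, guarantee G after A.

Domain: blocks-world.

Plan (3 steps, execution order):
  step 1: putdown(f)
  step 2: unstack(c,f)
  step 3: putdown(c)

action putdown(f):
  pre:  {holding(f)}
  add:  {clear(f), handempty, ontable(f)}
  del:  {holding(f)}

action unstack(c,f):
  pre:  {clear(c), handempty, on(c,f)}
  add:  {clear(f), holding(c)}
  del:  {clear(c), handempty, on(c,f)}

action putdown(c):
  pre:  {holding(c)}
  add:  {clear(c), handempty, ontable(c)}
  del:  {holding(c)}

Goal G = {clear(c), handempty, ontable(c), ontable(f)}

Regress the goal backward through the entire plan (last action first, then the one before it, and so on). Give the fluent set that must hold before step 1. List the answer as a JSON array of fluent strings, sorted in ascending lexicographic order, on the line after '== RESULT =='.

Regress step by step:
  through step 3 (putdown(c)): drop {clear(c), handempty, ontable(c)}, keep {ontable(f)}, require {holding(c)}
    → {holding(c), ontable(f)}
  through step 2 (unstack(c,f)): drop {holding(c)}, keep {ontable(f)}, require {clear(c), handempty, on(c,f)}
    → {clear(c), handempty, on(c,f), ontable(f)}
  through step 1 (putdown(f)): drop {handempty, ontable(f)}, keep {clear(c), on(c,f)}, require {holding(f)}
    → {clear(c), holding(f), on(c,f)}

== RESULT ==
["clear(c)", "holding(f)", "on(c,f)"]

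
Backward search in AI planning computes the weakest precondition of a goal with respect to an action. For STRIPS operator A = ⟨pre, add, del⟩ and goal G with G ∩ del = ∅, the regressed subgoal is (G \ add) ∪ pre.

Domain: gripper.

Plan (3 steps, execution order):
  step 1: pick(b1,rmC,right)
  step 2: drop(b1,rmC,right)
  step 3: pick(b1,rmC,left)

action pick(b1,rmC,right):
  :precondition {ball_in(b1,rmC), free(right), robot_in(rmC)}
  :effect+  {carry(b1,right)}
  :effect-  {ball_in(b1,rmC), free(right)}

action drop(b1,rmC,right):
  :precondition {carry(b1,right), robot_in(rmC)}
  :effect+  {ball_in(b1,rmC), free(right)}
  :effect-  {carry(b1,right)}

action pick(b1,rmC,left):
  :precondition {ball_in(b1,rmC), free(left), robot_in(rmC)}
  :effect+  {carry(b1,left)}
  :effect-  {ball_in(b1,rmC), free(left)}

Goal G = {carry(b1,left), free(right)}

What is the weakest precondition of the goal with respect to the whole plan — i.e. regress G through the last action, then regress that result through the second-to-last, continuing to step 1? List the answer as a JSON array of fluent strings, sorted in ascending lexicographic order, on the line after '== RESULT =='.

Work backward from the goal:
  through step 3 (pick(b1,rmC,left)): drop {carry(b1,left)}, keep {free(right)}, require {ball_in(b1,rmC), free(left), robot_in(rmC)}
    → {ball_in(b1,rmC), free(left), free(right), robot_in(rmC)}
  through step 2 (drop(b1,rmC,right)): drop {ball_in(b1,rmC), free(right)}, keep {free(left), robot_in(rmC)}, require {carry(b1,right), robot_in(rmC)}
    → {carry(b1,right), free(left), robot_in(rmC)}
  through step 1 (pick(b1,rmC,right)): drop {carry(b1,right)}, keep {free(left), robot_in(rmC)}, require {ball_in(b1,rmC), free(right), robot_in(rmC)}
    → {ball_in(b1,rmC), free(left), free(right), robot_in(rmC)}

== RESULT ==
["ball_in(b1,rmC)", "free(left)", "free(right)", "robot_in(rmC)"]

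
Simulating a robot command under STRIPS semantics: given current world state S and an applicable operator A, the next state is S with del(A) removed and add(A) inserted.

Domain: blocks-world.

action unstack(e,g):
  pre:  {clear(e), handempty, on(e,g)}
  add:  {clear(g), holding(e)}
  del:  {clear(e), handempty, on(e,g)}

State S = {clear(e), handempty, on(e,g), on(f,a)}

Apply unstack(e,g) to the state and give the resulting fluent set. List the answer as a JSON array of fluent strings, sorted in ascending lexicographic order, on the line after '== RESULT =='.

Progress:
  pre ⊆ S: {clear(e), handempty, on(e,g)} ⊆ S  — applicable
  S \ del = {on(f,a)}
  ∪ add   = {clear(g), holding(e), on(f,a)}

== RESULT ==
["clear(g)", "holding(e)", "on(f,a)"]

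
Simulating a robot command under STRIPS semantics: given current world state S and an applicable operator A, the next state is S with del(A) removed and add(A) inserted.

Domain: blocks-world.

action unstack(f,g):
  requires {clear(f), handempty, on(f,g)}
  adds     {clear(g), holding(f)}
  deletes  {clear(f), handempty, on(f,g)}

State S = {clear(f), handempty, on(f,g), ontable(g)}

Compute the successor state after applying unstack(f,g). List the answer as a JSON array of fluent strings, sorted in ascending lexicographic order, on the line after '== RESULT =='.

Compute (S \ del) ∪ add:
  pre ⊆ S: {clear(f), handempty, on(f,g)} ⊆ S  — applicable
  S \ del = {ontable(g)}
  ∪ add   = {clear(g), holding(f), ontable(g)}

== RESULT ==
["clear(g)", "holding(f)", "ontable(g)"]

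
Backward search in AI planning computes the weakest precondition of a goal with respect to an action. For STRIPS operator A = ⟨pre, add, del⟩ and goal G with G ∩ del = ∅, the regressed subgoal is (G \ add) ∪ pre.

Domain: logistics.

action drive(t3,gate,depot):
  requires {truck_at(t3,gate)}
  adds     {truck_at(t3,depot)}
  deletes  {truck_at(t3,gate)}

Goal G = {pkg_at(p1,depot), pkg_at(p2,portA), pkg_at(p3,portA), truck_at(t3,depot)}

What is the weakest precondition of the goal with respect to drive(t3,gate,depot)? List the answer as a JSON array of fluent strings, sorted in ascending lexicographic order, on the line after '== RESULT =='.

Compute (G \ add) ∪ pre:
  G ∩ del = {}  (empty — regression defined)
  G \ add = {pkg_at(p1,depot), pkg_at(p2,portA), pkg_at(p3,portA), truck_at(t3,depot)} \ {truck_at(t3,depot)} = {pkg_at(p1,depot), pkg_at(p2,portA), pkg_at(p3,portA)}
  ∪ pre   = {pkg_at(p1,depot), pkg_at(p2,portA), pkg_at(p3,portA)} ∪ {truck_at(t3,gate)}
          = {pkg_at(p1,depot), pkg_at(p2,portA), pkg_at(p3,portA), truck_at(t3,gate)}

== RESULT ==
["pkg_at(p1,depot)", "pkg_at(p2,portA)", "pkg_at(p3,portA)", "truck_at(t3,gate)"]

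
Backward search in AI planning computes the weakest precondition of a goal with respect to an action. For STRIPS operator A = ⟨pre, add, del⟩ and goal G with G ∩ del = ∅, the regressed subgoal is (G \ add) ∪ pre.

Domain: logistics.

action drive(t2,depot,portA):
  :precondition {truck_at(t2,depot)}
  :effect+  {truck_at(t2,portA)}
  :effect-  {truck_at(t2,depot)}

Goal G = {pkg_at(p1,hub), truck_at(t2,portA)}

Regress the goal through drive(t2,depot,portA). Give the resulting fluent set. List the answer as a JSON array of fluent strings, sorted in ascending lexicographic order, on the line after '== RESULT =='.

Compute (G \ add) ∪ pre:
  G ∩ del = {}  (empty — regression defined)
  G \ add = {pkg_at(p1,hub), truck_at(t2,portA)} \ {truck_at(t2,portA)} = {pkg_at(p1,hub)}
  ∪ pre   = {pkg_at(p1,hub)} ∪ {truck_at(t2,depot)}
          = {pkg_at(p1,hub), truck_at(t2,depot)}

== RESULT ==
["pkg_at(p1,hub)", "truck_at(t2,depot)"]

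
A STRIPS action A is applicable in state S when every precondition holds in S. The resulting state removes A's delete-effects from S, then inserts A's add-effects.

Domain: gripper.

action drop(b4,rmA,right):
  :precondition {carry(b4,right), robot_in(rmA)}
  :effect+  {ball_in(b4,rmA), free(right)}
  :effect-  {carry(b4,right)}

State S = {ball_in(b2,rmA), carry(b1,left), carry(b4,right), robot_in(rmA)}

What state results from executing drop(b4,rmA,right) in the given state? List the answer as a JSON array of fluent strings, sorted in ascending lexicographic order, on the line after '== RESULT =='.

Progress:
  pre ⊆ S: {carry(b4,right), robot_in(rmA)} ⊆ S  — applicable
  S \ del = {ball_in(b2,rmA), carry(b1,left), robot_in(rmA)}
  ∪ add   = {ball_in(b2,rmA), ball_in(b4,rmA), carry(b1,left), free(right), robot_in(rmA)}

== RESULT ==
["ball_in(b2,rmA)", "ball_in(b4,rmA)", "carry(b1,left)", "free(right)", "robot_in(rmA)"]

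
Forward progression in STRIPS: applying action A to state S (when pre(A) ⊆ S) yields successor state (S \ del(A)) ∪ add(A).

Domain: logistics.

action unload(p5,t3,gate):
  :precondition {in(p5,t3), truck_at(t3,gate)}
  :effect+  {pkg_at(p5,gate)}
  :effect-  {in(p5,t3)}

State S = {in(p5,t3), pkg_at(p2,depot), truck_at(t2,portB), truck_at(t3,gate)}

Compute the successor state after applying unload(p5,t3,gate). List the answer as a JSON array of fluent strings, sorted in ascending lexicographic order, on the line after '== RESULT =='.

Compute (S \ del) ∪ add:
  pre ⊆ S: {in(p5,t3), truck_at(t3,gate)} ⊆ S  — applicable
  S \ del = {pkg_at(p2,depot), truck_at(t2,portB), truck_at(t3,gate)}
  ∪ add   = {pkg_at(p2,depot), pkg_at(p5,gate), truck_at(t2,portB), truck_at(t3,gate)}

== RESULT ==
["pkg_at(p2,depot)", "pkg_at(p5,gate)", "truck_at(t2,portB)", "truck_at(t3,gate)"]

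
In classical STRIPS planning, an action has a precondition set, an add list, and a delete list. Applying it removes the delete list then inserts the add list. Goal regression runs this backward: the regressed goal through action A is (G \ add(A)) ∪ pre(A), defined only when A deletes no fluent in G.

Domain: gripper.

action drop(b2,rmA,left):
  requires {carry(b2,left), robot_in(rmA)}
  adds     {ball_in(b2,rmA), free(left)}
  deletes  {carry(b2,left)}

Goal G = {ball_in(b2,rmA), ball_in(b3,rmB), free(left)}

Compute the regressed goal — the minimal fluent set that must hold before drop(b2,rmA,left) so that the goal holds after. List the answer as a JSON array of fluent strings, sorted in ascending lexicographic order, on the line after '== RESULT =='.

Compute (G \ add) ∪ pre:
  G ∩ del = {}  (empty — regression defined)
  G \ add = {ball_in(b2,rmA), ball_in(b3,rmB), free(left)} \ {ball_in(b2,rmA), free(left)} = {ball_in(b3,rmB)}
  ∪ pre   = {ball_in(b3,rmB)} ∪ {carry(b2,left), robot_in(rmA)}
          = {ball_in(b3,rmB), carry(b2,left), robot_in(rmA)}

== RESULT ==
["ball_in(b3,rmB)", "carry(b2,left)", "robot_in(rmA)"]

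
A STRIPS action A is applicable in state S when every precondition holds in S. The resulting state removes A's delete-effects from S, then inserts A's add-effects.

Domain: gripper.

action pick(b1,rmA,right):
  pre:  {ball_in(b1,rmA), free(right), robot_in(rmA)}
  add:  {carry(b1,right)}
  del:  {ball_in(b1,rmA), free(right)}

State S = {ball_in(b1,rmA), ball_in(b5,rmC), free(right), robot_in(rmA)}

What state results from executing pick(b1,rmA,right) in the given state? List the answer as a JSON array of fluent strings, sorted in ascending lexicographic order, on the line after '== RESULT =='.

Progress:
  pre ⊆ S: {ball_in(b1,rmA), free(right), robot_in(rmA)} ⊆ S  — applicable
  S \ del = {ball_in(b5,rmC), robot_in(rmA)}
  ∪ add   = {ball_in(b5,rmC), carry(b1,right), robot_in(rmA)}

== RESULT ==
["ball_in(b5,rmC)", "carry(b1,right)", "robot_in(rmA)"]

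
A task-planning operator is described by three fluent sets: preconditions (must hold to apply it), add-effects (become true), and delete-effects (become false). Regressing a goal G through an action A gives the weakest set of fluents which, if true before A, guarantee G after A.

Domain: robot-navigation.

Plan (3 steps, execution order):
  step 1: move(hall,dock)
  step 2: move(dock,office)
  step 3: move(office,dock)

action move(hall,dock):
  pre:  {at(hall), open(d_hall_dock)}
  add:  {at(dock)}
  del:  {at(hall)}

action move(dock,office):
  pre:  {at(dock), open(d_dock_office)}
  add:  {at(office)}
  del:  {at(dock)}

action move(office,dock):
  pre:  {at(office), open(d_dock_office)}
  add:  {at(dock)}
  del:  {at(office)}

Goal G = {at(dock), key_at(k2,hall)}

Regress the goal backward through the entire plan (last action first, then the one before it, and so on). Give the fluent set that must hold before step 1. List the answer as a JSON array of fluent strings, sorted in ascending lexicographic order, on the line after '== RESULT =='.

Regress step by step:
  through step 3 (move(office,dock)): drop {at(dock)}, keep {key_at(k2,hall)}, require {at(office), open(d_dock_office)}
    → {at(office), key_at(k2,hall), open(d_dock_office)}
  through step 2 (move(dock,office)): drop {at(office)}, keep {key_at(k2,hall), open(d_dock_office)}, require {at(dock), open(d_dock_office)}
    → {at(dock), key_at(k2,hall), open(d_dock_office)}
  through step 1 (move(hall,dock)): drop {at(dock)}, keep {key_at(k2,hall), open(d_dock_office)}, require {at(hall), open(d_hall_dock)}
    → {at(hall), key_at(k2,hall), open(d_dock_office), open(d_hall_dock)}

== RESULT ==
["at(hall)", "key_at(k2,hall)", "open(d_dock_office)", "open(d_hall_dock)"]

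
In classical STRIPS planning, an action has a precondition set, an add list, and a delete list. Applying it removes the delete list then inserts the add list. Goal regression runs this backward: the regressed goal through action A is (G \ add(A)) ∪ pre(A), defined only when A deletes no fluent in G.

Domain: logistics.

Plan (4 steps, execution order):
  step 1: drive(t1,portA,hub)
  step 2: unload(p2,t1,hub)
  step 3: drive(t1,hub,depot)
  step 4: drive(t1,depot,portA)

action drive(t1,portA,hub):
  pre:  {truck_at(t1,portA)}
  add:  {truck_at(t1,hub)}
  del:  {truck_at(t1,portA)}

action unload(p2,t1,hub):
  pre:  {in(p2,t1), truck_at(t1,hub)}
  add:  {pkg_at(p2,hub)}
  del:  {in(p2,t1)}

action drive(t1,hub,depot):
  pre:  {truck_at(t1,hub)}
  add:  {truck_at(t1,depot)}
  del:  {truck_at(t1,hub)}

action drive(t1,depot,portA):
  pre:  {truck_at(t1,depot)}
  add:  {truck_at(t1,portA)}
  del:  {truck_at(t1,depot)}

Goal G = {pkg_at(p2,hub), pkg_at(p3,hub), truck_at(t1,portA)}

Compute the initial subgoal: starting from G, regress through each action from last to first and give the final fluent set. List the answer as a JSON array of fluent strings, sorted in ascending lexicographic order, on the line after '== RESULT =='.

Regress step by step:
  through step 4 (drive(t1,depot,portA)): drop {truck_at(t1,portA)}, keep {pkg_at(p2,hub), pkg_at(p3,hub)}, require {truck_at(t1,depot)}
    → {pkg_at(p2,hub), pkg_at(p3,hub), truck_at(t1,depot)}
  through step 3 (drive(t1,hub,depot)): drop {truck_at(t1,depot)}, keep {pkg_at(p2,hub), pkg_at(p3,hub)}, require {truck_at(t1,hub)}
    → {pkg_at(p2,hub), pkg_at(p3,hub), truck_at(t1,hub)}
  through step 2 (unload(p2,t1,hub)): drop {pkg_at(p2,hub)}, keep {pkg_at(p3,hub), truck_at(t1,hub)}, require {in(p2,t1), truck_at(t1,hub)}
    → {in(p2,t1), pkg_at(p3,hub), truck_at(t1,hub)}
  through step 1 (drive(t1,portA,hub)): drop {truck_at(t1,hub)}, keep {in(p2,t1), pkg_at(p3,hub)}, require {truck_at(t1,portA)}
    → {in(p2,t1), pkg_at(p3,hub), truck_at(t1,portA)}

== RESULT ==
["in(p2,t1)", "pkg_at(p3,hub)", "truck_at(t1,portA)"]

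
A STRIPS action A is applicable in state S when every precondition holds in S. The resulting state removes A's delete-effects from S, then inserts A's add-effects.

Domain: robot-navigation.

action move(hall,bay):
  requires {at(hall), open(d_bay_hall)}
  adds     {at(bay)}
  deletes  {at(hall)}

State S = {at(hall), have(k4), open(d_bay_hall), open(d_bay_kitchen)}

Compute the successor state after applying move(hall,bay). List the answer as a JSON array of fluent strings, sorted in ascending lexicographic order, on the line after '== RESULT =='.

Progress:
  pre ⊆ S: {at(hall), open(d_bay_hall)} ⊆ S  — applicable
  S \ del = {have(k4), open(d_bay_hall), open(d_bay_kitchen)}
  ∪ add   = {at(bay), have(k4), open(d_bay_hall), open(d_bay_kitchen)}

== RESULT ==
["at(bay)", "have(k4)", "open(d_bay_hall)", "open(d_bay_kitchen)"]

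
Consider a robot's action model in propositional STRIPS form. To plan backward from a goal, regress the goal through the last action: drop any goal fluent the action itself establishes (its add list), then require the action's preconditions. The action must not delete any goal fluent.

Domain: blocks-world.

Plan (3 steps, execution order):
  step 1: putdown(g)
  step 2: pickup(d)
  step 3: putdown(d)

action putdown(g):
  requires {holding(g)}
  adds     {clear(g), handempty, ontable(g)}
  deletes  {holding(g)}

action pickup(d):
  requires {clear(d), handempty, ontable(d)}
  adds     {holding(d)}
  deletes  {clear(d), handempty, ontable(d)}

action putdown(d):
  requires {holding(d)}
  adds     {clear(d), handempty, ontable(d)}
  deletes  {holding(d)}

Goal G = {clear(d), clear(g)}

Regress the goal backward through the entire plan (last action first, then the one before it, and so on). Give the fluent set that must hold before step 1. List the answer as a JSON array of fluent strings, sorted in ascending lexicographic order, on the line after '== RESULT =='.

Work backward from the goal:
  through step 3 (putdown(d)): drop {clear(d)}, keep {clear(g)}, require {holding(d)}
    → {clear(g), holding(d)}
  through step 2 (pickup(d)): drop {holding(d)}, keep {clear(g)}, require {clear(d), handempty, ontable(d)}
    → {clear(d), clear(g), handempty, ontable(d)}
  through step 1 (putdown(g)): drop {clear(g), handempty}, keep {clear(d), ontable(d)}, require {holding(g)}
    → {clear(d), holding(g), ontable(d)}

== RESULT ==
["clear(d)", "holding(g)", "ontable(d)"]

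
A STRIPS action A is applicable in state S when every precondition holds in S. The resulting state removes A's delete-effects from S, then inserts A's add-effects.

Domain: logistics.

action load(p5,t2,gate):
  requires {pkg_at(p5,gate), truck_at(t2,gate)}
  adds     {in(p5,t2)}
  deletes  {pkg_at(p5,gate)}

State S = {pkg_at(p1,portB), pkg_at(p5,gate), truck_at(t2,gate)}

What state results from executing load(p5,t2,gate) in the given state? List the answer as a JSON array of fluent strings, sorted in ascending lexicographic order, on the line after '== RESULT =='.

Progress:
  pre ⊆ S: {pkg_at(p5,gate), truck_at(t2,gate)} ⊆ S  — applicable
  S \ del = {pkg_at(p1,portB), truck_at(t2,gate)}
  ∪ add   = {in(p5,t2), pkg_at(p1,portB), truck_at(t2,gate)}

== RESULT ==
["in(p5,t2)", "pkg_at(p1,portB)", "truck_at(t2,gate)"]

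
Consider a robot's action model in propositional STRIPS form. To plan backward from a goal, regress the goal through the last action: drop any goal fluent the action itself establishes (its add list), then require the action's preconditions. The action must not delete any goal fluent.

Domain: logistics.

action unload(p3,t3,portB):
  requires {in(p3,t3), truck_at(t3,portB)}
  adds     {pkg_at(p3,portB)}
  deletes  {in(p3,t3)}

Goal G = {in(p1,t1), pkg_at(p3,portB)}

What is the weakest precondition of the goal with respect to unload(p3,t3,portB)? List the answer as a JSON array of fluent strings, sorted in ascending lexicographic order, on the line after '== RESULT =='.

Regress:
  G ∩ del = {}  (empty — regression defined)
  G \ add = {in(p1,t1), pkg_at(p3,portB)} \ {pkg_at(p3,portB)} = {in(p1,t1)}
  ∪ pre   = {in(p1,t1)} ∪ {in(p3,t3), truck_at(t3,portB)}
          = {in(p1,t1), in(p3,t3), truck_at(t3,portB)}

== RESULT ==
["in(p1,t1)", "in(p3,t3)", "truck_at(t3,portB)"]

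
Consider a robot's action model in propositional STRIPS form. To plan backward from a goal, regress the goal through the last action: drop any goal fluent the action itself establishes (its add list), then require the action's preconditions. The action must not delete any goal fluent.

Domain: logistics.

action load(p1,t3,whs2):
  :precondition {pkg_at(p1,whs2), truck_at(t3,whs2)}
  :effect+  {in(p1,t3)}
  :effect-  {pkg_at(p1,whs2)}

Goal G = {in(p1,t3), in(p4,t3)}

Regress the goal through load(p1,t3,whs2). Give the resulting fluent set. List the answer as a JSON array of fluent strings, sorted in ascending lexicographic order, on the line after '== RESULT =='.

Regress:
  G ∩ del = {}  (empty — regression defined)
  G \ add = {in(p1,t3), in(p4,t3)} \ {in(p1,t3)} = {in(p4,t3)}
  ∪ pre   = {in(p4,t3)} ∪ {pkg_at(p1,whs2), truck_at(t3,whs2)}
          = {in(p4,t3), pkg_at(p1,whs2), truck_at(t3,whs2)}

== RESULT ==
["in(p4,t3)", "pkg_at(p1,whs2)", "truck_at(t3,whs2)"]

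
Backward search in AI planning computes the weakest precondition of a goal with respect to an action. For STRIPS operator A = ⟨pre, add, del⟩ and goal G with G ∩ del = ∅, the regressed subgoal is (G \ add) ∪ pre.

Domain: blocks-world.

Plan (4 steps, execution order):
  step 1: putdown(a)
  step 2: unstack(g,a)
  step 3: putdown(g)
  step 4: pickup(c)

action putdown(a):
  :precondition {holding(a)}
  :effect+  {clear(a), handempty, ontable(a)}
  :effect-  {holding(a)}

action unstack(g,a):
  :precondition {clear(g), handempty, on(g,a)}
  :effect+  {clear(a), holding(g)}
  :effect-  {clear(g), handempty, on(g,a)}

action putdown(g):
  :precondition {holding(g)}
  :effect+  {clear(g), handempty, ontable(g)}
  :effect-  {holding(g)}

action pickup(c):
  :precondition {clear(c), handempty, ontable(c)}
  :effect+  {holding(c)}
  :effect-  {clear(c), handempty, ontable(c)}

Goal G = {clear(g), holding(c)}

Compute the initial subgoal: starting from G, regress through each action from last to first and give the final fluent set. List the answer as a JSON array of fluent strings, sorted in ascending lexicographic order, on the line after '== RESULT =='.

Regress step by step:
  through step 4 (pickup(c)): drop {holding(c)}, keep {clear(g)}, require {clear(c), handempty, ontable(c)}
    → {clear(c), clear(g), handempty, ontable(c)}
  through step 3 (putdown(g)): drop {clear(g), handempty}, keep {clear(c), ontable(c)}, require {holding(g)}
    → {clear(c), holding(g), ontable(c)}
  through step 2 (unstack(g,a)): drop {holding(g)}, keep {clear(c), ontable(c)}, require {clear(g), handempty, on(g,a)}
    → {clear(c), clear(g), handempty, on(g,a), ontable(c)}
  through step 1 (putdown(a)): drop {handempty}, keep {clear(c), clear(g), on(g,a), ontable(c)}, require {holding(a)}
    → {clear(c), clear(g), holding(a), on(g,a), ontable(c)}

== RESULT ==
["clear(c)", "clear(g)", "holding(a)", "on(g,a)", "ontable(c)"]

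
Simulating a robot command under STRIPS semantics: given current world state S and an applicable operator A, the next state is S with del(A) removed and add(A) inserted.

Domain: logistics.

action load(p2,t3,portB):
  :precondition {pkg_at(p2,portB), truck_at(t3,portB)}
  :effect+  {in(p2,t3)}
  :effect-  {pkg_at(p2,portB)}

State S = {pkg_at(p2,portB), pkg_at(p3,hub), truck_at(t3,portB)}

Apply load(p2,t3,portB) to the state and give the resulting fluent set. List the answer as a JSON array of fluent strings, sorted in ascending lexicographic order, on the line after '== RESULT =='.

Compute (S \ del) ∪ add:
  pre ⊆ S: {pkg_at(p2,portB), truck_at(t3,portB)} ⊆ S  — applicable
  S \ del = {pkg_at(p3,hub), truck_at(t3,portB)}
  ∪ add   = {in(p2,t3), pkg_at(p3,hub), truck_at(t3,portB)}

== RESULT ==
["in(p2,t3)", "pkg_at(p3,hub)", "truck_at(t3,portB)"]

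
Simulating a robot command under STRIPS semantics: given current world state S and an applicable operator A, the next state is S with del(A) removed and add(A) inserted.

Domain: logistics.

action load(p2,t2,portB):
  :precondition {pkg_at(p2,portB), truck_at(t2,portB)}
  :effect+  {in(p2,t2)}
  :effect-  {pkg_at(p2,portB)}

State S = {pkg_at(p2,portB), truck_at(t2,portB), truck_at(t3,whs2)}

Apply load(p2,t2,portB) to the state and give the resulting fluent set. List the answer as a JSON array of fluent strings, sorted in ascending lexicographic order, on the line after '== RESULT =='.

Compute (S \ del) ∪ add:
  pre ⊆ S: {pkg_at(p2,portB), truck_at(t2,portB)} ⊆ S  — applicable
  S \ del = {truck_at(t2,portB), truck_at(t3,whs2)}
  ∪ add   = {in(p2,t2), truck_at(t2,portB), truck_at(t3,whs2)}

== RESULT ==
["in(p2,t2)", "truck_at(t2,portB)", "truck_at(t3,whs2)"]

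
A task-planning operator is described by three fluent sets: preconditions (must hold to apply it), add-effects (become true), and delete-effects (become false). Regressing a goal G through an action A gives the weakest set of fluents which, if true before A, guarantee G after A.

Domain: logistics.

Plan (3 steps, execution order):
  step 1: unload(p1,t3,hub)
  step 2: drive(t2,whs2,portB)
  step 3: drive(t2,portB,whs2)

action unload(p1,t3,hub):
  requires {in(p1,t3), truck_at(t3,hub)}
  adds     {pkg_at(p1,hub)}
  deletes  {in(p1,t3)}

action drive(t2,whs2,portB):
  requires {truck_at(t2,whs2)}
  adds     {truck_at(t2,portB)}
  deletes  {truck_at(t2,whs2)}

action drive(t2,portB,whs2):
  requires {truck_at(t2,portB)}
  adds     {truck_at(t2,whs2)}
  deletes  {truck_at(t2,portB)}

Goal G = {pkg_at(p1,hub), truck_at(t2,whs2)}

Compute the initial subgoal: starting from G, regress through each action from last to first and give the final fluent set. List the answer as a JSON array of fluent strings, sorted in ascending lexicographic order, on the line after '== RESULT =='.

Work backward from the goal:
  through step 3 (drive(t2,portB,whs2)): drop {truck_at(t2,whs2)}, keep {pkg_at(p1,hub)}, require {truck_at(t2,portB)}
    → {pkg_at(p1,hub), truck_at(t2,portB)}
  through step 2 (drive(t2,whs2,portB)): drop {truck_at(t2,portB)}, keep {pkg_at(p1,hub)}, require {truck_at(t2,whs2)}
    → {pkg_at(p1,hub), truck_at(t2,whs2)}
  through step 1 (unload(p1,t3,hub)): drop {pkg_at(p1,hub)}, keep {truck_at(t2,whs2)}, require {in(p1,t3), truck_at(t3,hub)}
    → {in(p1,t3), truck_at(t2,whs2), truck_at(t3,hub)}

== RESULT ==
["in(p1,t3)", "truck_at(t2,whs2)", "truck_at(t3,hub)"]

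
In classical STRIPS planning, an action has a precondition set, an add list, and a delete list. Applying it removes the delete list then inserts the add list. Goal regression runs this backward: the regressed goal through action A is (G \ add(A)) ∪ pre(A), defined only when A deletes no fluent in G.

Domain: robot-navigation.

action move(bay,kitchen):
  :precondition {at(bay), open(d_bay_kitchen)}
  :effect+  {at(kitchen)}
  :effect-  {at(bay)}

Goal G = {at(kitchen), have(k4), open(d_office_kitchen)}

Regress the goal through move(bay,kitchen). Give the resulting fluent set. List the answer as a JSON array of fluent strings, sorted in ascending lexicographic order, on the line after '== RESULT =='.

Regress:
  G ∩ del = {}  (empty — regression defined)
  G \ add = {at(kitchen), have(k4), open(d_office_kitchen)} \ {at(kitchen)} = {have(k4), open(d_office_kitchen)}
  ∪ pre   = {have(k4), open(d_office_kitchen)} ∪ {at(bay), open(d_bay_kitchen)}
          = {at(bay), have(k4), open(d_bay_kitchen), open(d_office_kitchen)}

== RESULT ==
["at(bay)", "have(k4)", "open(d_bay_kitchen)", "open(d_office_kitchen)"]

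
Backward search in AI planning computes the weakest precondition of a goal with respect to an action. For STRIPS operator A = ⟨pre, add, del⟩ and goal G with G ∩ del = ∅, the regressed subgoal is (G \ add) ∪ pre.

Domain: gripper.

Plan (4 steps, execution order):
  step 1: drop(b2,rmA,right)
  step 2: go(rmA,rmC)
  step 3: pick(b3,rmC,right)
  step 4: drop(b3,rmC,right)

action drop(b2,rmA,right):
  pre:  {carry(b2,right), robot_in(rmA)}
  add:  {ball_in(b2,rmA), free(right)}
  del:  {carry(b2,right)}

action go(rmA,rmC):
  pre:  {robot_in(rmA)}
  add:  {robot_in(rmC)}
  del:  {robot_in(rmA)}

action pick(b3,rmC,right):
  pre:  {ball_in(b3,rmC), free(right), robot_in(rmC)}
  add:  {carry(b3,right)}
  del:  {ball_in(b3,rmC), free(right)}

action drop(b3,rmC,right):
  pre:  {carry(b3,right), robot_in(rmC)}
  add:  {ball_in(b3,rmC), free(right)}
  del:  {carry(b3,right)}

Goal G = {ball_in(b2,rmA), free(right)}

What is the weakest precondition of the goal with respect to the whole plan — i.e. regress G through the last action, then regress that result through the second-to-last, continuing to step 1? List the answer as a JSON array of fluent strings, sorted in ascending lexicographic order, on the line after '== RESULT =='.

Regress step by step:
  through step 4 (drop(b3,rmC,right)): drop {free(right)}, keep {ball_in(b2,rmA)}, require {carry(b3,right), robot_in(rmC)}
    → {ball_in(b2,rmA), carry(b3,right), robot_in(rmC)}
  through step 3 (pick(b3,rmC,right)): drop {carry(b3,right)}, keep {ball_in(b2,rmA), robot_in(rmC)}, require {ball_in(b3,rmC), free(right), robot_in(rmC)}
    → {ball_in(b2,rmA), ball_in(b3,rmC), free(right), robot_in(rmC)}
  through step 2 (go(rmA,rmC)): drop {robot_in(rmC)}, keep {ball_in(b2,rmA), ball_in(b3,rmC), free(right)}, require {robot_in(rmA)}
    → {ball_in(b2,rmA), ball_in(b3,rmC), free(right), robot_in(rmA)}
  through step 1 (drop(b2,rmA,right)): drop {ball_in(b2,rmA), free(right)}, keep {ball_in(b3,rmC), robot_in(rmA)}, require {carry(b2,right), robot_in(rmA)}
    → {ball_in(b3,rmC), carry(b2,right), robot_in(rmA)}

== RESULT ==
["ball_in(b3,rmC)", "carry(b2,right)", "robot_in(rmA)"]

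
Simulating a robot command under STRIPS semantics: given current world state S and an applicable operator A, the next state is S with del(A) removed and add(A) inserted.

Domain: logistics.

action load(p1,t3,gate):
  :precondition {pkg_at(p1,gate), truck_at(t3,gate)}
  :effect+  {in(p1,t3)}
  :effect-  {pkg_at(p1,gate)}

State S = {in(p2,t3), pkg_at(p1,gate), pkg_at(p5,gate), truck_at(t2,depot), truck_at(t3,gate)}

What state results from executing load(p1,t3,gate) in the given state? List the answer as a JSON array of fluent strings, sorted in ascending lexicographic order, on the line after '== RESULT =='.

Progress:
  pre ⊆ S: {pkg_at(p1,gate), truck_at(t3,gate)} ⊆ S  — applicable
  S \ del = {in(p2,t3), pkg_at(p5,gate), truck_at(t2,depot), truck_at(t3,gate)}
  ∪ add   = {in(p1,t3), in(p2,t3), pkg_at(p5,gate), truck_at(t2,depot), truck_at(t3,gate)}

== RESULT ==
["in(p1,t3)", "in(p2,t3)", "pkg_at(p5,gate)", "truck_at(t2,depot)", "truck_at(t3,gate)"]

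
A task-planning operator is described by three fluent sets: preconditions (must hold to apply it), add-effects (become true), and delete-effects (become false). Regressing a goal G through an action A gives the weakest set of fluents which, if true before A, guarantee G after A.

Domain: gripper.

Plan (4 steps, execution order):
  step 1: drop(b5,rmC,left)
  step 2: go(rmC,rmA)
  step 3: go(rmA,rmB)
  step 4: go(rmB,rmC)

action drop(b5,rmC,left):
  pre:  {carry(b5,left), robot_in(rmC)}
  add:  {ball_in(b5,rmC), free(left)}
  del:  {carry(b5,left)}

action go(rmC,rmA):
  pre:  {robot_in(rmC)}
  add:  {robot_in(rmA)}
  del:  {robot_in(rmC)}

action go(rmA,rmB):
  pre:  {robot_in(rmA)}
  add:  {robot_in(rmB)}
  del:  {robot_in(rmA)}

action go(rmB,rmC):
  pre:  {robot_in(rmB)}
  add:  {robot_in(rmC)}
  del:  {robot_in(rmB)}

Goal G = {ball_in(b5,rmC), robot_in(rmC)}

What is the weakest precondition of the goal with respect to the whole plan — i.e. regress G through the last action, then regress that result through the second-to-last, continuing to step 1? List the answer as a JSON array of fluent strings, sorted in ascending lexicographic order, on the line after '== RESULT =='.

Regress step by step:
  through step 4 (go(rmB,rmC)): drop {robot_in(rmC)}, keep {ball_in(b5,rmC)}, require {robot_in(rmB)}
    → {ball_in(b5,rmC), robot_in(rmB)}
  through step 3 (go(rmA,rmB)): drop {robot_in(rmB)}, keep {ball_in(b5,rmC)}, require {robot_in(rmA)}
    → {ball_in(b5,rmC), robot_in(rmA)}
  through step 2 (go(rmC,rmA)): drop {robot_in(rmA)}, keep {ball_in(b5,rmC)}, require {robot_in(rmC)}
    → {ball_in(b5,rmC), robot_in(rmC)}
  through step 1 (drop(b5,rmC,left)): drop {ball_in(b5,rmC)}, keep {robot_in(rmC)}, require {carry(b5,left), robot_in(rmC)}
    → {carry(b5,left), robot_in(rmC)}

== RESULT ==
["carry(b5,left)", "robot_in(rmC)"]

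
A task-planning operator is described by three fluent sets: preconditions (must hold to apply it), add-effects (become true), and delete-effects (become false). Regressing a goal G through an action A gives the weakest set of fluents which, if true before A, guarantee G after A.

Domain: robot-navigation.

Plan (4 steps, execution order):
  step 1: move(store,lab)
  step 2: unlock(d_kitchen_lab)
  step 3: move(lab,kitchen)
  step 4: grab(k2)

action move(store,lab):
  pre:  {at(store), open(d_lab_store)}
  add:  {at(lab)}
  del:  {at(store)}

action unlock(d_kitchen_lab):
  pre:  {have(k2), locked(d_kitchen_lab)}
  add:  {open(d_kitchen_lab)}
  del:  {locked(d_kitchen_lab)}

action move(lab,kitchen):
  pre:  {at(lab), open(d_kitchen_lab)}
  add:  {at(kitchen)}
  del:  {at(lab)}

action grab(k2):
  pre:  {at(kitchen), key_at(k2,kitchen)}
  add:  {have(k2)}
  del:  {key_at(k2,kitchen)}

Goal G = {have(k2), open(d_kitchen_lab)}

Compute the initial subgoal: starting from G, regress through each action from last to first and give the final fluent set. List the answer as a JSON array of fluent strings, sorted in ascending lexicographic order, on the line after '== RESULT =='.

Work backward from the goal:
  through step 4 (grab(k2)): drop {have(k2)}, keep {open(d_kitchen_lab)}, require {at(kitchen), key_at(k2,kitchen)}
    → {at(kitchen), key_at(k2,kitchen), open(d_kitchen_lab)}
  through step 3 (move(lab,kitchen)): drop {at(kitchen)}, keep {key_at(k2,kitchen), open(d_kitchen_lab)}, require {at(lab), open(d_kitchen_lab)}
    → {at(lab), key_at(k2,kitchen), open(d_kitchen_lab)}
  through step 2 (unlock(d_kitchen_lab)): drop {open(d_kitchen_lab)}, keep {at(lab), key_at(k2,kitchen)}, require {have(k2), locked(d_kitchen_lab)}
    → {at(lab), have(k2), key_at(k2,kitchen), locked(d_kitchen_lab)}
  through step 1 (move(store,lab)): drop {at(lab)}, keep {have(k2), key_at(k2,kitchen), locked(d_kitchen_lab)}, require {at(store), open(d_lab_store)}
    → {at(store), have(k2), key_at(k2,kitchen), locked(d_kitchen_lab), open(d_lab_store)}

== RESULT ==
["at(store)", "have(k2)", "key_at(k2,kitchen)", "locked(d_kitchen_lab)", "open(d_lab_store)"]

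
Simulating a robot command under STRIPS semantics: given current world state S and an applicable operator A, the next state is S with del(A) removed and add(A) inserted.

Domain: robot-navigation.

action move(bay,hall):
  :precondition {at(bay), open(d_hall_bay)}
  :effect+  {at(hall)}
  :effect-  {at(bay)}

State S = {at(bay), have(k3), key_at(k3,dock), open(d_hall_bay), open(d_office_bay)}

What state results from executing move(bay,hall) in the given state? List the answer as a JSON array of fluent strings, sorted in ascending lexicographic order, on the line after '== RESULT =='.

Progress:
  pre ⊆ S: {at(bay), open(d_hall_bay)} ⊆ S  — applicable
  S \ del = {have(k3), key_at(k3,dock), open(d_hall_bay), open(d_office_bay)}
  ∪ add   = {at(hall), have(k3), key_at(k3,dock), open(d_hall_bay), open(d_office_bay)}

== RESULT ==
["at(hall)", "have(k3)", "key_at(k3,dock)", "open(d_hall_bay)", "open(d_office_bay)"]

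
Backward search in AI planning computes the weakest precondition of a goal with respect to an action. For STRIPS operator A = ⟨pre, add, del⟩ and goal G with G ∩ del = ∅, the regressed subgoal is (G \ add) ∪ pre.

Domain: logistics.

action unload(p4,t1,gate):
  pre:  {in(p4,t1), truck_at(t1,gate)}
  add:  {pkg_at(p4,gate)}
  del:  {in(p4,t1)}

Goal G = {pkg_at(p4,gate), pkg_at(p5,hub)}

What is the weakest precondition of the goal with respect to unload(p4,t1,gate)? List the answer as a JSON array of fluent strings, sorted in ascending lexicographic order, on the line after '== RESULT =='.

Compute (G \ add) ∪ pre:
  G ∩ del = {}  (empty — regression defined)
  G \ add = {pkg_at(p4,gate), pkg_at(p5,hub)} \ {pkg_at(p4,gate)} = {pkg_at(p5,hub)}
  ∪ pre   = {pkg_at(p5,hub)} ∪ {in(p4,t1), truck_at(t1,gate)}
          = {in(p4,t1), pkg_at(p5,hub), truck_at(t1,gate)}

== RESULT ==
["in(p4,t1)", "pkg_at(p5,hub)", "truck_at(t1,gate)"]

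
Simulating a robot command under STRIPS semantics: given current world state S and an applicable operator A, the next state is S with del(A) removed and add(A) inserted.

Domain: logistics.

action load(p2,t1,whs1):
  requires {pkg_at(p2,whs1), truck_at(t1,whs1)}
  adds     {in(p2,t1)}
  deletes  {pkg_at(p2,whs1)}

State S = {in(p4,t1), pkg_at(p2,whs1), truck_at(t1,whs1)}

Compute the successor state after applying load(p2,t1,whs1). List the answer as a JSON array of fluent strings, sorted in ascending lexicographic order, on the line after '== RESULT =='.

Compute (S \ del) ∪ add:
  pre ⊆ S: {pkg_at(p2,whs1), truck_at(t1,whs1)} ⊆ S  — applicable
  S \ del = {in(p4,t1), truck_at(t1,whs1)}
  ∪ add   = {in(p2,t1), in(p4,t1), truck_at(t1,whs1)}

== RESULT ==
["in(p2,t1)", "in(p4,t1)", "truck_at(t1,whs1)"]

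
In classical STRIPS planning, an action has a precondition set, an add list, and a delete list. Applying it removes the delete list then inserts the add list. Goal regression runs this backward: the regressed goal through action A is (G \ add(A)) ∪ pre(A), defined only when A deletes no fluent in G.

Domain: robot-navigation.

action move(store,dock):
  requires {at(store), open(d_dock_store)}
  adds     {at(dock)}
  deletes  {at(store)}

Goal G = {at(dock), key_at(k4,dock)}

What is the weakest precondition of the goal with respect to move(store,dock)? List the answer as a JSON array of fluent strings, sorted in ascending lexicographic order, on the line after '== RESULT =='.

Regress:
  G ∩ del = {}  (empty — regression defined)
  G \ add = {at(dock), key_at(k4,dock)} \ {at(dock)} = {key_at(k4,dock)}
  ∪ pre   = {key_at(k4,dock)} ∪ {at(store), open(d_dock_store)}
          = {at(store), key_at(k4,dock), open(d_dock_store)}

== RESULT ==
["at(store)", "key_at(k4,dock)", "open(d_dock_store)"]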